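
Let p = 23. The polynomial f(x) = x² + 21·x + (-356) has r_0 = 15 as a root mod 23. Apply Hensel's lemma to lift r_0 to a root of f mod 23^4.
r_3 = 161429 (mod 279841)

Hensel: r_{i+1} = r_i − f(r_i)·(f′(r_i))^{-1} mod 23^{i+2}, f′(x) = 2x + 21. Iterate:
  r_0 = 15 (mod 23)
  r_1 = 84 (mod 529)
  r_2 = 3258 (mod 12167)
  r_3 = 161429 (mod 279841)
Final: r = 161429 satisfies f(r) ≡ 0 mod 23^4.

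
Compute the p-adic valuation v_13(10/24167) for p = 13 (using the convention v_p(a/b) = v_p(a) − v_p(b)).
v_13(10/24167) = -3

Factor powers of 13 from the numerator and denominator of the reduced fraction: 10 = 13^0 · 10 and 24167 = 13^3 · 11. Apply v_p(a/b) = v_p(a) − v_p(b): v_13(10/24167) = 0 − 3 = -3.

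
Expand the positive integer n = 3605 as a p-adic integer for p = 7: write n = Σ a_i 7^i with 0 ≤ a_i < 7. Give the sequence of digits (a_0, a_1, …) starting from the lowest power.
(a_0, a_1, …) = (0, 4, 3, 3, 1)

Repeated division by 7 gives the digits low-to-high: 3605 = 4·7^1 + 3·7^2 + 3·7^3 + 1·7^4. Digit sequence: (0, 4, 3, 3, 1).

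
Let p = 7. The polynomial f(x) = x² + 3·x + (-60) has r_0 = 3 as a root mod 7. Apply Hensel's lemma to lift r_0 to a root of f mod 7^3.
r_2 = 73 (mod 343)

Hensel: r_{i+1} = r_i − f(r_i)·(f′(r_i))^{-1} mod 7^{i+2}, f′(x) = 2x + 3. Iterate:
  r_0 = 3 (mod 7)
  r_1 = 24 (mod 49)
  r_2 = 73 (mod 343)
Final: r = 73 satisfies f(r) ≡ 0 mod 7^3.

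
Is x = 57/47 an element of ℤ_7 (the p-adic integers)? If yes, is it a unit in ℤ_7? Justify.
x ∈ ℤ_7^× (unit); v_7(x) = 0

ℤ_7 = {x ∈ ℚ_7 : v_7(x) ≥ 0} and ℤ_7^× = {x ∈ ℤ_7 : v_7(x) = 0}. Here v_7(57/47) = v_7(num) − v_7(den) = 0; compare against these criteria.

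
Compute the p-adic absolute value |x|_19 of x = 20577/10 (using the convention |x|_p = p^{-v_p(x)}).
|20577/10|_19 = 1/6859

Step 1 — compute v_19(x) by factoring powers of 19 out of the numerator and denominator: v_19(20577/10) = 3. Step 2 — apply |x|_p = p^{-v_p(x)} = 19^{-3} = 1/6859.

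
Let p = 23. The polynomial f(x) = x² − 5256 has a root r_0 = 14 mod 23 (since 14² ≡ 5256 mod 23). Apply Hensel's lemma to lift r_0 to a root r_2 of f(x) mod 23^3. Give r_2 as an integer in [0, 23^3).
r_2 = 10548 (mod 12167)

Hensel's recurrence: r_{i+1} = r_i − f(r_i)·(f′(r_i))^{-1} mod 23^{i+2}, with f′(x) = 2x. Iterate:
  r_0 = 14 (mod 23)
  r_1 = 497 (mod 529)
  r_2 = 10548 (mod 12167)
Final: r_2 = 10548, and one checks f(r_2) ≡ 0 mod 23^3.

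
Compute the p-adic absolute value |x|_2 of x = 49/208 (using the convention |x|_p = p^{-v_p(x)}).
|49/208|_2 = 16

Step 1 — compute v_2(x) by factoring powers of 2 out of the numerator and denominator: v_2(49/208) = -4. Step 2 — apply |x|_p = p^{-v_p(x)} = 2^{4} = 16.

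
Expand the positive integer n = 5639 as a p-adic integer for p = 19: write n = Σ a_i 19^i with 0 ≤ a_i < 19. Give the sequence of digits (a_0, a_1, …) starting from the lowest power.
(a_0, a_1, …) = (15, 11, 15)

Repeated division by 19 gives the digits low-to-high: 5639 = 15 + 11·19^1 + 15·19^2. Digit sequence: (15, 11, 15).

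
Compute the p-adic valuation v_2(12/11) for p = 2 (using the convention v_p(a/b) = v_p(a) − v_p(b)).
v_2(12/11) = 2

Factor powers of 2 from the numerator and denominator of the reduced fraction: 12 = 2^2 · 3 and 11 = 2^0 · 11. Apply v_p(a/b) = v_p(a) − v_p(b): v_2(12/11) = 2 − 0 = 2.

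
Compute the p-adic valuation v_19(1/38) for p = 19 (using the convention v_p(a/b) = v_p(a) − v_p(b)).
v_19(1/38) = -1

Factor powers of 19 from the numerator and denominator of the reduced fraction: 1 = 19^0 · 1 and 38 = 19^1 · 2. Apply v_p(a/b) = v_p(a) − v_p(b): v_19(1/38) = 0 − 1 = -1.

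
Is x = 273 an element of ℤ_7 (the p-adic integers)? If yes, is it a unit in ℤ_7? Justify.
x ∈ ℤ_7 but not a unit; v_7(x) = 1 > 0

ℤ_7 = {x ∈ ℚ_7 : v_7(x) ≥ 0} and ℤ_7^× = {x ∈ ℤ_7 : v_7(x) = 0}. Here v_7(273) = v_7(num) − v_7(den) = 1; compare against these criteria.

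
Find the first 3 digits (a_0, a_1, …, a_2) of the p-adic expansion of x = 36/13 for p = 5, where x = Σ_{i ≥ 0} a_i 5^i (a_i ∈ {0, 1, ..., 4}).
(a_0, …, a_2) = (2, 4, 0)

v_5(36/13) = 0 (numerator and denominator both coprime to 5), so x ∈ ℤ_5^×. Compute digits iteratively via a_i = x_i mod 5, x_{i+1} = (x_i − a_i)/5, with x_0 = x:
  x_0 = 36/13;  a_0 = 2;  x_1 = (x_0 − 2)/5 = 2/13
  x_1 = 2/13;  a_1 = 4;  x_2 = (x_1 − 4)/5 = -10/13
  x_2 = -10/13;  a_2 = 0;  x_3 = (x_2 − 0)/5 = -2/13
Digits: (2, 4, 0).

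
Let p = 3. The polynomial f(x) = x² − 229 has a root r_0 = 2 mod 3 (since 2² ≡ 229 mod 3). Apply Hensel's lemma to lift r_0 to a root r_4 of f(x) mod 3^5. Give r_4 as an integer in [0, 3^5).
r_4 = 38 (mod 243)

Hensel's recurrence: r_{i+1} = r_i − f(r_i)·(f′(r_i))^{-1} mod 3^{i+2}, with f′(x) = 2x. Iterate:
  r_0 = 2 (mod 3)
  r_1 = 2 (mod 9)
  r_2 = 11 (mod 27)
  r_3 = 38 (mod 81)
  r_4 = 38 (mod 243)
Final: r_4 = 38, and one checks f(r_4) ≡ 0 mod 3^5.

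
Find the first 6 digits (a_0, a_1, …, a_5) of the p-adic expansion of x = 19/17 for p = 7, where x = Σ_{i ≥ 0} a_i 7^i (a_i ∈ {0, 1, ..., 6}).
(a_0, …, a_5) = (4, 0, 2, 3, 2, 5)

v_7(19/17) = 0 (numerator and denominator both coprime to 7), so x ∈ ℤ_7^×. Compute digits iteratively via a_i = x_i mod 7, x_{i+1} = (x_i − a_i)/7, with x_0 = x:
  x_0 = 19/17;  a_0 = 4;  x_1 = (x_0 − 4)/7 = -7/17
  x_1 = -7/17;  a_1 = 0;  x_2 = (x_1 − 0)/7 = -1/17
  x_2 = -1/17;  a_2 = 2;  x_3 = (x_2 − 2)/7 = -5/17
  x_3 = -5/17;  a_3 = 3;  x_4 = (x_3 − 3)/7 = -8/17
  x_4 = -8/17;  a_4 = 2;  x_5 = (x_4 − 2)/7 = -6/17
  x_5 = -6/17;  a_5 = 5;  x_6 = (x_5 − 5)/7 = -13/17
Digits: (4, 0, 2, 3, 2, 5).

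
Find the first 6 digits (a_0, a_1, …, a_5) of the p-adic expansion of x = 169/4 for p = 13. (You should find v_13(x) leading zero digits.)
(a_0, …, a_5) = (0, 0, 10, 9, 9, 9)

v_13(169/4) = 2, so a_0 = ... = a_1 = 0. Factor out: x = 13^2 · u with u = 1/4 a unit in ℤ_13. Expand u iteratively via a_{v+i} = u_i mod 13, u_{i+1} = (u_i − a_{v+i})/13:
  u_0 = 1/4;  a_2 = 10;  u_1 = (u_0 − 10)/13 = -3/4
  u_1 = -3/4;  a_3 = 9;  u_2 = (u_1 − 9)/13 = -3/4
  u_2 = -3/4;  a_4 = 9;  u_3 = (u_2 − 9)/13 = -3/4
  u_3 = -3/4;  a_5 = 9;  u_4 = (u_3 − 9)/13 = -3/4
Digits: (0, 0, 10, 9, 9, 9).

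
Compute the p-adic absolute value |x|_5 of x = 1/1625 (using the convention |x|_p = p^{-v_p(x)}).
|1/1625|_5 = 125

Step 1 — compute v_5(x) by factoring powers of 5 out of the numerator and denominator: v_5(1/1625) = -3. Step 2 — apply |x|_p = p^{-v_p(x)} = 5^{3} = 125.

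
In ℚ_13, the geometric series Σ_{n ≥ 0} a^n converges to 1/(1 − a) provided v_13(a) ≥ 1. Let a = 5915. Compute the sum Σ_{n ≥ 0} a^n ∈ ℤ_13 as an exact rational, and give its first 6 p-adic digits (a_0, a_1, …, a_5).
Σ a^n = 1/(1 − a) = -1/5914;  first 6 digits = (1, 0, 9, 2, 3, 3)

v_13(a) = 2 ≥ 1, so the series converges in ℤ_13 to 1/(1 − a) = 1/(1 − 5915) = -1/5914. Expand this rational in ℤ_13: compute digits iteratively via d_i = x_i mod 13, x_{i+1} = (x_i − d_i)/13. The first 6 digits are (1, 0, 9, 2, 3, 3).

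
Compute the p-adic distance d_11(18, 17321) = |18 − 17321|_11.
d_11(18, 17321) = 1/1331

Step 1 — x − y = 18 − 17321 = -17303. Step 2 — v_11(-17303) = 3 (factor: -17303 = −(11^3 · 13); the sign does not affect v_p). Step 3 — |x − y|_11 = 11^{-3} = 1/1331.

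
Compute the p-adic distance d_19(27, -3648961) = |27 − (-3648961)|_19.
d_19(27, -3648961) = 1/130321

Step 1 — x − y = 27 − (-3648961) = 3648988. Step 2 — v_19(3648988) = 4 (factor: 3648988 = (19^4 · 28); the sign does not affect v_p). Step 3 — |x − y|_19 = 19^{-4} = 1/130321.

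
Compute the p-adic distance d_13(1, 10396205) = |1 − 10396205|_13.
d_13(1, 10396205) = 1/371293

Step 1 — x − y = 1 − 10396205 = -10396204. Step 2 — v_13(-10396204) = 5 (factor: -10396204 = −(13^5 · 28); the sign does not affect v_p). Step 3 — |x − y|_13 = 13^{-5} = 1/371293.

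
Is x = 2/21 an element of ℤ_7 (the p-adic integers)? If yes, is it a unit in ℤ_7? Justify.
x ∉ ℤ_7 (v_7(x) = -1 < 0)

ℤ_7 = {x ∈ ℚ_7 : v_7(x) ≥ 0} and ℤ_7^× = {x ∈ ℤ_7 : v_7(x) = 0}. Here v_7(2/21) = v_7(num) − v_7(den) = -1; compare against these criteria.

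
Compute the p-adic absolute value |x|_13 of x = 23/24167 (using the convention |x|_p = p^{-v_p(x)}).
|23/24167|_13 = 2197

Step 1 — compute v_13(x) by factoring powers of 13 out of the numerator and denominator: v_13(23/24167) = -3. Step 2 — apply |x|_p = p^{-v_p(x)} = 13^{3} = 2197.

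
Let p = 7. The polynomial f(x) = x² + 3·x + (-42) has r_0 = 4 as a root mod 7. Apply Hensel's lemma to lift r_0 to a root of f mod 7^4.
r_3 = 1306 (mod 2401)

Hensel: r_{i+1} = r_i − f(r_i)·(f′(r_i))^{-1} mod 7^{i+2}, f′(x) = 2x + 3. Iterate:
  r_0 = 4 (mod 7)
  r_1 = 32 (mod 49)
  r_2 = 277 (mod 343)
  r_3 = 1306 (mod 2401)
Final: r = 1306 satisfies f(r) ≡ 0 mod 7^4.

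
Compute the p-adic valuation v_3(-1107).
v_3(-1107) = 3

v_3(n) is the largest exponent k such that 3^k divides n. Factor out: -1107 = -3^3 · 41. (Sign doesn't affect v_p.) So v_3(-1107) = 3.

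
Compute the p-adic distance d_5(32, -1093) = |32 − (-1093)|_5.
d_5(32, -1093) = 1/125

Step 1 — x − y = 32 − (-1093) = 1125. Step 2 — v_5(1125) = 3 (factor: 1125 = (5^3 · 9); the sign does not affect v_p). Step 3 — |x − y|_5 = 5^{-3} = 1/125.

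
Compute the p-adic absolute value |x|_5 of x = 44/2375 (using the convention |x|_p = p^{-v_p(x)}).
|44/2375|_5 = 125

Step 1 — compute v_5(x) by factoring powers of 5 out of the numerator and denominator: v_5(44/2375) = -3. Step 2 — apply |x|_p = p^{-v_p(x)} = 5^{3} = 125.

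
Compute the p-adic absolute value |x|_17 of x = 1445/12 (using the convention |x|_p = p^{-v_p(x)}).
|1445/12|_17 = 1/289

Step 1 — compute v_17(x) by factoring powers of 17 out of the numerator and denominator: v_17(1445/12) = 2. Step 2 — apply |x|_p = p^{-v_p(x)} = 17^{-2} = 1/289.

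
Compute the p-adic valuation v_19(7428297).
v_19(7428297) = 5

v_19(n) is the largest exponent k such that 19^k divides n. Factor out: 7428297 = 19^5 · 3. (Sign doesn't affect v_p.) So v_19(7428297) = 5.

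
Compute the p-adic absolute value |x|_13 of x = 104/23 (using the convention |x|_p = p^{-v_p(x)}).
|104/23|_13 = 1/13

Step 1 — compute v_13(x) by factoring powers of 13 out of the numerator and denominator: v_13(104/23) = 1. Step 2 — apply |x|_p = p^{-v_p(x)} = 13^{-1} = 1/13.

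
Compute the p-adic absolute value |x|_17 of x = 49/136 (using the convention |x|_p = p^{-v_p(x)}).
|49/136|_17 = 17

Step 1 — compute v_17(x) by factoring powers of 17 out of the numerator and denominator: v_17(49/136) = -1. Step 2 — apply |x|_p = p^{-v_p(x)} = 17^{1} = 17.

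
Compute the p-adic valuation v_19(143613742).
v_19(143613742) = 5

v_19(n) is the largest exponent k such that 19^k divides n. Factor out: 143613742 = 19^5 · 58. (Sign doesn't affect v_p.) So v_19(143613742) = 5.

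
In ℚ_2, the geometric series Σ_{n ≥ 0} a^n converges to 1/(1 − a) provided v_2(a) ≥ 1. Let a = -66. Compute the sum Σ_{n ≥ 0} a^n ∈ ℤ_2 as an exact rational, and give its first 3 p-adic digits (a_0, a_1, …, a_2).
Σ a^n = 1/(1 − a) = 1/67;  first 3 digits = (1, 1, 0)

v_2(a) = 1 ≥ 1, so the series converges in ℤ_2 to 1/(1 − a) = 1/(1 − (-66)) = 1/67. Expand this rational in ℤ_2: compute digits iteratively via d_i = x_i mod 2, x_{i+1} = (x_i − d_i)/2. The first 3 digits are (1, 1, 0).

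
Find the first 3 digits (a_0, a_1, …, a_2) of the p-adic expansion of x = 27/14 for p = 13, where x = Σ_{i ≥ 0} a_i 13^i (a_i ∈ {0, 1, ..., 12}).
(a_0, …, a_2) = (1, 1, 12)

v_13(27/14) = 0 (numerator and denominator both coprime to 13), so x ∈ ℤ_13^×. Compute digits iteratively via a_i = x_i mod 13, x_{i+1} = (x_i − a_i)/13, with x_0 = x:
  x_0 = 27/14;  a_0 = 1;  x_1 = (x_0 − 1)/13 = 1/14
  x_1 = 1/14;  a_1 = 1;  x_2 = (x_1 − 1)/13 = -1/14
  x_2 = -1/14;  a_2 = 12;  x_3 = (x_2 − 12)/13 = -13/14
Digits: (1, 1, 12).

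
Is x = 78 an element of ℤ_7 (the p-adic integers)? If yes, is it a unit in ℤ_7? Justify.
x ∈ ℤ_7^× (unit); v_7(x) = 0

ℤ_7 = {x ∈ ℚ_7 : v_7(x) ≥ 0} and ℤ_7^× = {x ∈ ℤ_7 : v_7(x) = 0}. Here v_7(78) = v_7(num) − v_7(den) = 0; compare against these criteria.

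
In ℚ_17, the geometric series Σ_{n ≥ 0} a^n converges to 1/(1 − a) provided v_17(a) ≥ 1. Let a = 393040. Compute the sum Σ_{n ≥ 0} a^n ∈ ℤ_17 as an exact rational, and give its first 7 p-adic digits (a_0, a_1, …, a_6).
Σ a^n = 1/(1 − a) = -1/393039;  first 7 digits = (1, 0, 0, 12, 4, 0, 8)

v_17(a) = 3 ≥ 1, so the series converges in ℤ_17 to 1/(1 − a) = 1/(1 − 393040) = -1/393039. Expand this rational in ℤ_17: compute digits iteratively via d_i = x_i mod 17, x_{i+1} = (x_i − d_i)/17. The first 7 digits are (1, 0, 0, 12, 4, 0, 8).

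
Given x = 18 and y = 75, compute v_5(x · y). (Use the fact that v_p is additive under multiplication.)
v_5(1350) = 2

v_p(x) = 0 (factor: 18 = 5^0 · 18); v_p(y) = 2 (factor: 75 = 5^2 · 3). Additivity: v_p(xy) = v_p(x) + v_p(y) = 0 + 2 = 2. (Direct check: xy = 1350 = 5^2 · (54).)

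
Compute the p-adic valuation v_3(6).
v_3(6) = 1

v_3(n) is the largest exponent k such that 3^k divides n. Factor out: 6 = 3^1 · 2. (Sign doesn't affect v_p.) So v_3(6) = 1.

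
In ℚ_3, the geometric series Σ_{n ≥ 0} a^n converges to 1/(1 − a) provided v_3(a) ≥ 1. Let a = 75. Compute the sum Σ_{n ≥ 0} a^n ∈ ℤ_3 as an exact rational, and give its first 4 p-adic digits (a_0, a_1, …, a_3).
Σ a^n = 1/(1 − a) = -1/74;  first 4 digits = (1, 1, 0, 2)

v_3(a) = 1 ≥ 1, so the series converges in ℤ_3 to 1/(1 − a) = 1/(1 − 75) = -1/74. Expand this rational in ℤ_3: compute digits iteratively via d_i = x_i mod 3, x_{i+1} = (x_i − d_i)/3. The first 4 digits are (1, 1, 0, 2).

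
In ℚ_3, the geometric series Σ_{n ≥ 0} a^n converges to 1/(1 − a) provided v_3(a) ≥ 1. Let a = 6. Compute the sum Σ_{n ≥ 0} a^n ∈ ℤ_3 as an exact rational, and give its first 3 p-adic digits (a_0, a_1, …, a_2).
Σ a^n = 1/(1 − a) = -1/5;  first 3 digits = (1, 2, 1)

v_3(a) = 1 ≥ 1, so the series converges in ℤ_3 to 1/(1 − a) = 1/(1 − 6) = -1/5. Expand this rational in ℤ_3: compute digits iteratively via d_i = x_i mod 3, x_{i+1} = (x_i − d_i)/3. The first 3 digits are (1, 2, 1).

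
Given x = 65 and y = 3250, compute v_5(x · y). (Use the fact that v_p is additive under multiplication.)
v_5(211250) = 4

v_p(x) = 1 (factor: 65 = 5^1 · 13); v_p(y) = 3 (factor: 3250 = 5^3 · 26). Additivity: v_p(xy) = v_p(x) + v_p(y) = 1 + 3 = 4. (Direct check: xy = 211250 = 5^4 · (338).)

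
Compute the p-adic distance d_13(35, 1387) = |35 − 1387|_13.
d_13(35, 1387) = 1/169

Step 1 — x − y = 35 − 1387 = -1352. Step 2 — v_13(-1352) = 2 (factor: -1352 = −(13^2 · 8); the sign does not affect v_p). Step 3 — |x − y|_13 = 13^{-2} = 1/169.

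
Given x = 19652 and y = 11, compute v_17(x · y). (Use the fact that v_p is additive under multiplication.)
v_17(216172) = 3

v_p(x) = 3 (factor: 19652 = 17^3 · 4); v_p(y) = 0 (factor: 11 = 17^0 · 11). Additivity: v_p(xy) = v_p(x) + v_p(y) = 3 + 0 = 3. (Direct check: xy = 216172 = 17^3 · (44).)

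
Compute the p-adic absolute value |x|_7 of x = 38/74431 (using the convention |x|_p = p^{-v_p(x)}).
|38/74431|_7 = 2401

Step 1 — compute v_7(x) by factoring powers of 7 out of the numerator and denominator: v_7(38/74431) = -4. Step 2 — apply |x|_p = p^{-v_p(x)} = 7^{4} = 2401.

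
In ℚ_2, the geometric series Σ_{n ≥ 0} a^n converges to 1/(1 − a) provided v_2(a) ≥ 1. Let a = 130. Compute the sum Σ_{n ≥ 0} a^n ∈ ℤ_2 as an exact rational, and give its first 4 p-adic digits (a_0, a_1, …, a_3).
Σ a^n = 1/(1 − a) = -1/129;  first 4 digits = (1, 1, 1, 1)

v_2(a) = 1 ≥ 1, so the series converges in ℤ_2 to 1/(1 − a) = 1/(1 − 130) = -1/129. Expand this rational in ℤ_2: compute digits iteratively via d_i = x_i mod 2, x_{i+1} = (x_i − d_i)/2. The first 4 digits are (1, 1, 1, 1).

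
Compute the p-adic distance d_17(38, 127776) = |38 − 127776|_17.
d_17(38, 127776) = 1/4913

Step 1 — x − y = 38 − 127776 = -127738. Step 2 — v_17(-127738) = 3 (factor: -127738 = −(17^3 · 26); the sign does not affect v_p). Step 3 — |x − y|_17 = 17^{-3} = 1/4913.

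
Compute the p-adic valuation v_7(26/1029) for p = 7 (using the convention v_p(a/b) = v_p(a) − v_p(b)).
v_7(26/1029) = -3

Factor powers of 7 from the numerator and denominator of the reduced fraction: 26 = 7^0 · 26 and 1029 = 7^3 · 3. Apply v_p(a/b) = v_p(a) − v_p(b): v_7(26/1029) = 0 − 3 = -3.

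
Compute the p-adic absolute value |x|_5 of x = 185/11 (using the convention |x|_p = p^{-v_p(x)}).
|185/11|_5 = 1/5

Step 1 — compute v_5(x) by factoring powers of 5 out of the numerator and denominator: v_5(185/11) = 1. Step 2 — apply |x|_p = p^{-v_p(x)} = 5^{-1} = 1/5.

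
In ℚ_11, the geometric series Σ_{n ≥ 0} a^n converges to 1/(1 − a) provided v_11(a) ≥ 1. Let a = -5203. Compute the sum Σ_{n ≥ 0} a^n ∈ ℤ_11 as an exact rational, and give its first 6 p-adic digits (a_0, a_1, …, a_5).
Σ a^n = 1/(1 − a) = 1/5204;  first 6 digits = (1, 0, 1, 7, 0, 3)

v_11(a) = 2 ≥ 1, so the series converges in ℤ_11 to 1/(1 − a) = 1/(1 − (-5203)) = 1/5204. Expand this rational in ℤ_11: compute digits iteratively via d_i = x_i mod 11, x_{i+1} = (x_i − d_i)/11. The first 6 digits are (1, 0, 1, 7, 0, 3).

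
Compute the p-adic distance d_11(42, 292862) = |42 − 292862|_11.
d_11(42, 292862) = 1/14641

Step 1 — x − y = 42 − 292862 = -292820. Step 2 — v_11(-292820) = 4 (factor: -292820 = −(11^4 · 20); the sign does not affect v_p). Step 3 — |x − y|_11 = 11^{-4} = 1/14641.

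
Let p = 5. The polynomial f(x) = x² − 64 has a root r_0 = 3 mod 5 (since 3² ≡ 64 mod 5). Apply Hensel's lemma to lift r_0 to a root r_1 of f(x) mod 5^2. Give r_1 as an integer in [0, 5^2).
r_1 = 8 (mod 25)

Hensel's recurrence: r_{i+1} = r_i − f(r_i)·(f′(r_i))^{-1} mod 5^{i+2}, with f′(x) = 2x. Iterate:
  r_0 = 3 (mod 5)
  r_1 = 8 (mod 25)
Final: r_1 = 8, and one checks f(r_1) ≡ 0 mod 5^2.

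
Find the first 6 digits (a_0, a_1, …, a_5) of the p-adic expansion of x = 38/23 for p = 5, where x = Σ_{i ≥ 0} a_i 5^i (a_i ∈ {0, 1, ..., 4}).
(a_0, …, a_5) = (1, 1, 2, 0, 1, 0)

v_5(38/23) = 0 (numerator and denominator both coprime to 5), so x ∈ ℤ_5^×. Compute digits iteratively via a_i = x_i mod 5, x_{i+1} = (x_i − a_i)/5, with x_0 = x:
  x_0 = 38/23;  a_0 = 1;  x_1 = (x_0 − 1)/5 = 3/23
  x_1 = 3/23;  a_1 = 1;  x_2 = (x_1 − 1)/5 = -4/23
  x_2 = -4/23;  a_2 = 2;  x_3 = (x_2 − 2)/5 = -10/23
  x_3 = -10/23;  a_3 = 0;  x_4 = (x_3 − 0)/5 = -2/23
  x_4 = -2/23;  a_4 = 1;  x_5 = (x_4 − 1)/5 = -5/23
  x_5 = -5/23;  a_5 = 0;  x_6 = (x_5 − 0)/5 = -1/23
Digits: (1, 1, 2, 0, 1, 0).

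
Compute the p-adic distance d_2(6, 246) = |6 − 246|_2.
d_2(6, 246) = 1/16

Step 1 — x − y = 6 − 246 = -240. Step 2 — v_2(-240) = 4 (factor: -240 = −(2^4 · 15); the sign does not affect v_p). Step 3 — |x − y|_2 = 2^{-4} = 1/16.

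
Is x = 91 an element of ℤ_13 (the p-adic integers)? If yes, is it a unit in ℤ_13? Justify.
x ∈ ℤ_13 but not a unit; v_13(x) = 1 > 0

ℤ_13 = {x ∈ ℚ_13 : v_13(x) ≥ 0} and ℤ_13^× = {x ∈ ℤ_13 : v_13(x) = 0}. Here v_13(91) = v_13(num) − v_13(den) = 1; compare against these criteria.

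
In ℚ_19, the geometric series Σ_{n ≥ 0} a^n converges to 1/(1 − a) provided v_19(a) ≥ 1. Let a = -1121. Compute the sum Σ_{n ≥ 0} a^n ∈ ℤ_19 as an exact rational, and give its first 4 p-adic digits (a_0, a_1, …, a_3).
Σ a^n = 1/(1 − a) = 1/1122;  first 4 digits = (1, 17, 0, 4)

v_19(a) = 1 ≥ 1, so the series converges in ℤ_19 to 1/(1 − a) = 1/(1 − (-1121)) = 1/1122. Expand this rational in ℤ_19: compute digits iteratively via d_i = x_i mod 19, x_{i+1} = (x_i − d_i)/19. The first 4 digits are (1, 17, 0, 4).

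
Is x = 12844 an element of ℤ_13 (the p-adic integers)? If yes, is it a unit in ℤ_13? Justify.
x ∈ ℤ_13 but not a unit; v_13(x) = 2 > 0

ℤ_13 = {x ∈ ℚ_13 : v_13(x) ≥ 0} and ℤ_13^× = {x ∈ ℤ_13 : v_13(x) = 0}. Here v_13(12844) = v_13(num) − v_13(den) = 2; compare against these criteria.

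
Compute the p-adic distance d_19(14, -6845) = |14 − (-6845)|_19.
d_19(14, -6845) = 1/6859

Step 1 — x − y = 14 − (-6845) = 6859. Step 2 — v_19(6859) = 3 (factor: 6859 = (19^3 · 1); the sign does not affect v_p). Step 3 — |x − y|_19 = 19^{-3} = 1/6859.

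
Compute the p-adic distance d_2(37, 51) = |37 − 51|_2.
d_2(37, 51) = 1/2

Step 1 — x − y = 37 − 51 = -14. Step 2 — v_2(-14) = 1 (factor: -14 = −(2^1 · 7); the sign does not affect v_p). Step 3 — |x − y|_2 = 2^{-1} = 1/2.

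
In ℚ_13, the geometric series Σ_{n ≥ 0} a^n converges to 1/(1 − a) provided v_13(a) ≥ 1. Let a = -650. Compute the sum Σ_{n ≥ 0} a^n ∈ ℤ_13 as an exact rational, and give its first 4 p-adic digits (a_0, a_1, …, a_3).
Σ a^n = 1/(1 − a) = 1/651;  first 4 digits = (1, 2, 0, 5)

v_13(a) = 1 ≥ 1, so the series converges in ℤ_13 to 1/(1 − a) = 1/(1 − (-650)) = 1/651. Expand this rational in ℤ_13: compute digits iteratively via d_i = x_i mod 13, x_{i+1} = (x_i − d_i)/13. The first 4 digits are (1, 2, 0, 5).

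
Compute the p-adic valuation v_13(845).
v_13(845) = 2

v_13(n) is the largest exponent k such that 13^k divides n. Factor out: 845 = 13^2 · 5. (Sign doesn't affect v_p.) So v_13(845) = 2.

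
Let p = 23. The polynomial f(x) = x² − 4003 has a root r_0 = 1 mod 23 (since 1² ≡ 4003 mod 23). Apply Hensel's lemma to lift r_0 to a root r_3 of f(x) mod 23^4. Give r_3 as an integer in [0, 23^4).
r_3 = 37974 (mod 279841)

Hensel's recurrence: r_{i+1} = r_i − f(r_i)·(f′(r_i))^{-1} mod 23^{i+2}, with f′(x) = 2x. Iterate:
  r_0 = 1 (mod 23)
  r_1 = 415 (mod 529)
  r_2 = 1473 (mod 12167)
  r_3 = 37974 (mod 279841)
Final: r_3 = 37974, and one checks f(r_3) ≡ 0 mod 23^4.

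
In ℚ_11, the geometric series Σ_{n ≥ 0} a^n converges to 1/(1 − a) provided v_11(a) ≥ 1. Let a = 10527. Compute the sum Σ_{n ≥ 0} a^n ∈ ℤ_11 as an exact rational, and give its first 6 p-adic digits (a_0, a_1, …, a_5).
Σ a^n = 1/(1 − a) = -1/10526;  first 6 digits = (1, 0, 10, 7, 1, 6)

v_11(a) = 2 ≥ 1, so the series converges in ℤ_11 to 1/(1 − a) = 1/(1 − 10527) = -1/10526. Expand this rational in ℤ_11: compute digits iteratively via d_i = x_i mod 11, x_{i+1} = (x_i − d_i)/11. The first 6 digits are (1, 0, 10, 7, 1, 6).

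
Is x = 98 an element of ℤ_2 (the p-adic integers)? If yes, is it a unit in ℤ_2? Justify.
x ∈ ℤ_2 but not a unit; v_2(x) = 1 > 0

ℤ_2 = {x ∈ ℚ_2 : v_2(x) ≥ 0} and ℤ_2^× = {x ∈ ℤ_2 : v_2(x) = 0}. Here v_2(98) = v_2(num) − v_2(den) = 1; compare against these criteria.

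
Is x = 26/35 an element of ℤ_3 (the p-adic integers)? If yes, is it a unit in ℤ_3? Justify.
x ∈ ℤ_3^× (unit); v_3(x) = 0

ℤ_3 = {x ∈ ℚ_3 : v_3(x) ≥ 0} and ℤ_3^× = {x ∈ ℤ_3 : v_3(x) = 0}. Here v_3(26/35) = v_3(num) − v_3(den) = 0; compare against these criteria.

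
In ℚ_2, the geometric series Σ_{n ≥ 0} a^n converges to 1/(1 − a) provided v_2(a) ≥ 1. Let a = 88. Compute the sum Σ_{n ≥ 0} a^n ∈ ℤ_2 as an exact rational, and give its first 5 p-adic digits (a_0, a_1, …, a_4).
Σ a^n = 1/(1 − a) = -1/87;  first 5 digits = (1, 0, 0, 1, 1)

v_2(a) = 3 ≥ 1, so the series converges in ℤ_2 to 1/(1 − a) = 1/(1 − 88) = -1/87. Expand this rational in ℤ_2: compute digits iteratively via d_i = x_i mod 2, x_{i+1} = (x_i − d_i)/2. The first 5 digits are (1, 0, 0, 1, 1).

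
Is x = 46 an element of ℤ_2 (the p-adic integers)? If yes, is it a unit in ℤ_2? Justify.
x ∈ ℤ_2 but not a unit; v_2(x) = 1 > 0

ℤ_2 = {x ∈ ℚ_2 : v_2(x) ≥ 0} and ℤ_2^× = {x ∈ ℤ_2 : v_2(x) = 0}. Here v_2(46) = v_2(num) − v_2(den) = 1; compare against these criteria.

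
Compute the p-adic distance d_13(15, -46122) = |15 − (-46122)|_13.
d_13(15, -46122) = 1/2197

Step 1 — x − y = 15 − (-46122) = 46137. Step 2 — v_13(46137) = 3 (factor: 46137 = (13^3 · 21); the sign does not affect v_p). Step 3 — |x − y|_13 = 13^{-3} = 1/2197.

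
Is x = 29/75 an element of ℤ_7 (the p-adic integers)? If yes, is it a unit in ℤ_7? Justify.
x ∈ ℤ_7^× (unit); v_7(x) = 0

ℤ_7 = {x ∈ ℚ_7 : v_7(x) ≥ 0} and ℤ_7^× = {x ∈ ℤ_7 : v_7(x) = 0}. Here v_7(29/75) = v_7(num) − v_7(den) = 0; compare against these criteria.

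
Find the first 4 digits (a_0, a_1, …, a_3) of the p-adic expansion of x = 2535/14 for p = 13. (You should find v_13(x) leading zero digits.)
(a_0, …, a_3) = (0, 0, 2, 12)

v_13(2535/14) = 2, so a_0 = ... = a_1 = 0. Factor out: x = 13^2 · u with u = 15/14 a unit in ℤ_13. Expand u iteratively via a_{v+i} = u_i mod 13, u_{i+1} = (u_i − a_{v+i})/13:
  u_0 = 15/14;  a_2 = 2;  u_1 = (u_0 − 2)/13 = -1/14
  u_1 = -1/14;  a_3 = 12;  u_2 = (u_1 − 12)/13 = -13/14
Digits: (0, 0, 2, 12).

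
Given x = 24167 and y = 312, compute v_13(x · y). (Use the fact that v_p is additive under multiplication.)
v_13(7540104) = 4

v_p(x) = 3 (factor: 24167 = 13^3 · 11); v_p(y) = 1 (factor: 312 = 13^1 · 24). Additivity: v_p(xy) = v_p(x) + v_p(y) = 3 + 1 = 4. (Direct check: xy = 7540104 = 13^4 · (264).)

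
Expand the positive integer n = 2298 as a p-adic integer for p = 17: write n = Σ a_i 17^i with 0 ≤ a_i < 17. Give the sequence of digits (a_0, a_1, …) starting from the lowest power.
(a_0, a_1, …) = (3, 16, 7)

Repeated division by 17 gives the digits low-to-high: 2298 = 3 + 16·17^1 + 7·17^2. Digit sequence: (3, 16, 7).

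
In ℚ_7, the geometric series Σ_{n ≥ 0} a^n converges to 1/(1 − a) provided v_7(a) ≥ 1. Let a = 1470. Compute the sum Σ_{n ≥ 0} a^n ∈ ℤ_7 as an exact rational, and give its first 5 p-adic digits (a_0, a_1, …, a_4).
Σ a^n = 1/(1 − a) = -1/1469;  first 5 digits = (1, 0, 2, 4, 4)

v_7(a) = 2 ≥ 1, so the series converges in ℤ_7 to 1/(1 − a) = 1/(1 − 1470) = -1/1469. Expand this rational in ℤ_7: compute digits iteratively via d_i = x_i mod 7, x_{i+1} = (x_i − d_i)/7. The first 5 digits are (1, 0, 2, 4, 4).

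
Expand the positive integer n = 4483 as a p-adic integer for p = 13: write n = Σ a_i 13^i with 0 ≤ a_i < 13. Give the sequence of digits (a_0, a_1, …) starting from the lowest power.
(a_0, a_1, …) = (11, 6, 0, 2)

Repeated division by 13 gives the digits low-to-high: 4483 = 11 + 6·13^1 + 2·13^3. Digit sequence: (11, 6, 0, 2).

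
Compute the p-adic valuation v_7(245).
v_7(245) = 2

v_7(n) is the largest exponent k such that 7^k divides n. Factor out: 245 = 7^2 · 5. (Sign doesn't affect v_p.) So v_7(245) = 2.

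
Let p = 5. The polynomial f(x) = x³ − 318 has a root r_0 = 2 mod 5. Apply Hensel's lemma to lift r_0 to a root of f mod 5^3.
r_2 = 57 (mod 125)

Hensel: r_{i+1} = r_i − f(r_i)/f′(r_i) mod 5^{i+2}, where f′(x) = 3x². Iterate:
  r_0 = 2 (mod 5)
  r_1 = 7 (mod 25)
  r_2 = 57 (mod 125)
Final: r = 57 with f(r) ≡ 0 mod 5^3.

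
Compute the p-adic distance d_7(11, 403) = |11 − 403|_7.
d_7(11, 403) = 1/49

Step 1 — x − y = 11 − 403 = -392. Step 2 — v_7(-392) = 2 (factor: -392 = −(7^2 · 8); the sign does not affect v_p). Step 3 — |x − y|_7 = 7^{-2} = 1/49.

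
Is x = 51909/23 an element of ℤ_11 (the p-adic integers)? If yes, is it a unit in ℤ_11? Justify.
x ∈ ℤ_11 but not a unit; v_11(x) = 3 > 0

ℤ_11 = {x ∈ ℚ_11 : v_11(x) ≥ 0} and ℤ_11^× = {x ∈ ℤ_11 : v_11(x) = 0}. Here v_11(51909/23) = v_11(num) − v_11(den) = 3; compare against these criteria.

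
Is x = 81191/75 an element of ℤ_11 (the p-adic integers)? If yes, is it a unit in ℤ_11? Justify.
x ∈ ℤ_11 but not a unit; v_11(x) = 3 > 0

ℤ_11 = {x ∈ ℚ_11 : v_11(x) ≥ 0} and ℤ_11^× = {x ∈ ℤ_11 : v_11(x) = 0}. Here v_11(81191/75) = v_11(num) − v_11(den) = 3; compare against these criteria.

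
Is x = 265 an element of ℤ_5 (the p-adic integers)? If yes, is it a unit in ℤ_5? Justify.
x ∈ ℤ_5 but not a unit; v_5(x) = 1 > 0

ℤ_5 = {x ∈ ℚ_5 : v_5(x) ≥ 0} and ℤ_5^× = {x ∈ ℤ_5 : v_5(x) = 0}. Here v_5(265) = v_5(num) − v_5(den) = 1; compare against these criteria.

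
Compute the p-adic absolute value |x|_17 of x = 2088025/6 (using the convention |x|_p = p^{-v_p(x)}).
|2088025/6|_17 = 1/83521

Step 1 — compute v_17(x) by factoring powers of 17 out of the numerator and denominator: v_17(2088025/6) = 4. Step 2 — apply |x|_p = p^{-v_p(x)} = 17^{-4} = 1/83521.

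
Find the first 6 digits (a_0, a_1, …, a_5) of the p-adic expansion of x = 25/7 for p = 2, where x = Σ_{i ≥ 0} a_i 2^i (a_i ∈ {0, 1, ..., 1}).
(a_0, …, a_5) = (1, 1, 1, 1, 1, 0)

v_2(25/7) = 0 (numerator and denominator both coprime to 2), so x ∈ ℤ_2^×. Compute digits iteratively via a_i = x_i mod 2, x_{i+1} = (x_i − a_i)/2, with x_0 = x:
  x_0 = 25/7;  a_0 = 1;  x_1 = (x_0 − 1)/2 = 9/7
  x_1 = 9/7;  a_1 = 1;  x_2 = (x_1 − 1)/2 = 1/7
  x_2 = 1/7;  a_2 = 1;  x_3 = (x_2 − 1)/2 = -3/7
  x_3 = -3/7;  a_3 = 1;  x_4 = (x_3 − 1)/2 = -5/7
  x_4 = -5/7;  a_4 = 1;  x_5 = (x_4 − 1)/2 = -6/7
  x_5 = -6/7;  a_5 = 0;  x_6 = (x_5 − 0)/2 = -3/7
Digits: (1, 1, 1, 1, 1, 0).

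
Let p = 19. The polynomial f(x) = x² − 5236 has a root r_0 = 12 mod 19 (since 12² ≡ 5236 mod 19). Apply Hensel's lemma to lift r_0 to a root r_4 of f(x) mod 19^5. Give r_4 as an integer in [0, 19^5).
r_4 = 1422504 (mod 2476099)

Hensel's recurrence: r_{i+1} = r_i − f(r_i)·(f′(r_i))^{-1} mod 19^{i+2}, with f′(x) = 2x. Iterate:
  r_0 = 12 (mod 19)
  r_1 = 164 (mod 361)
  r_2 = 2691 (mod 6859)
  r_3 = 119294 (mod 130321)
  r_4 = 1422504 (mod 2476099)
Final: r_4 = 1422504, and one checks f(r_4) ≡ 0 mod 19^5.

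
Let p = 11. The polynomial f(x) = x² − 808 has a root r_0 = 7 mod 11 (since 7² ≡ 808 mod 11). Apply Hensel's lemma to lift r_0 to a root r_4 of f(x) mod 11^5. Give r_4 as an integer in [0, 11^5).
r_4 = 3285 (mod 161051)

Hensel's recurrence: r_{i+1} = r_i − f(r_i)·(f′(r_i))^{-1} mod 11^{i+2}, with f′(x) = 2x. Iterate:
  r_0 = 7 (mod 11)
  r_1 = 18 (mod 121)
  r_2 = 623 (mod 1331)
  r_3 = 3285 (mod 14641)
  r_4 = 3285 (mod 161051)
Final: r_4 = 3285, and one checks f(r_4) ≡ 0 mod 11^5.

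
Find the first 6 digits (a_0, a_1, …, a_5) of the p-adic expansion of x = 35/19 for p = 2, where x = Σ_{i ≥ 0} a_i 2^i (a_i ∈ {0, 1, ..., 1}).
(a_0, …, a_5) = (1, 0, 0, 0, 1, 1)

v_2(35/19) = 0 (numerator and denominator both coprime to 2), so x ∈ ℤ_2^×. Compute digits iteratively via a_i = x_i mod 2, x_{i+1} = (x_i − a_i)/2, with x_0 = x:
  x_0 = 35/19;  a_0 = 1;  x_1 = (x_0 − 1)/2 = 8/19
  x_1 = 8/19;  a_1 = 0;  x_2 = (x_1 − 0)/2 = 4/19
  x_2 = 4/19;  a_2 = 0;  x_3 = (x_2 − 0)/2 = 2/19
  x_3 = 2/19;  a_3 = 0;  x_4 = (x_3 − 0)/2 = 1/19
  x_4 = 1/19;  a_4 = 1;  x_5 = (x_4 − 1)/2 = -9/19
  x_5 = -9/19;  a_5 = 1;  x_6 = (x_5 − 1)/2 = -14/19
Digits: (1, 0, 0, 0, 1, 1).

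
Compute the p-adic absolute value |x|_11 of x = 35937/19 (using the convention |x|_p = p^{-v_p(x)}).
|35937/19|_11 = 1/1331

Step 1 — compute v_11(x) by factoring powers of 11 out of the numerator and denominator: v_11(35937/19) = 3. Step 2 — apply |x|_p = p^{-v_p(x)} = 11^{-3} = 1/1331.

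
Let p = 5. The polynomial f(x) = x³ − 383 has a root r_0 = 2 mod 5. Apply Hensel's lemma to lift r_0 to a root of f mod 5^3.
r_2 = 2 (mod 125)

Hensel: r_{i+1} = r_i − f(r_i)/f′(r_i) mod 5^{i+2}, where f′(x) = 3x². Iterate:
  r_0 = 2 (mod 5)
  r_1 = 2 (mod 25)
  r_2 = 2 (mod 125)
Final: r = 2 with f(r) ≡ 0 mod 5^3.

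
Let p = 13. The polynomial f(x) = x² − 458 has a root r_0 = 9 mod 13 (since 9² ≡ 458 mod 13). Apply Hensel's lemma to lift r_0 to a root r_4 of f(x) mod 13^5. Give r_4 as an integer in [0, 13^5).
r_4 = 370431 (mod 371293)

Hensel's recurrence: r_{i+1} = r_i − f(r_i)·(f′(r_i))^{-1} mod 13^{i+2}, with f′(x) = 2x. Iterate:
  r_0 = 9 (mod 13)
  r_1 = 152 (mod 169)
  r_2 = 1335 (mod 2197)
  r_3 = 27699 (mod 28561)
  r_4 = 370431 (mod 371293)
Final: r_4 = 370431, and one checks f(r_4) ≡ 0 mod 13^5.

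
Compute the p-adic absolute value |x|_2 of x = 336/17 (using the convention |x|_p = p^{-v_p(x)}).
|336/17|_2 = 1/16

Step 1 — compute v_2(x) by factoring powers of 2 out of the numerator and denominator: v_2(336/17) = 4. Step 2 — apply |x|_p = p^{-v_p(x)} = 2^{-4} = 1/16.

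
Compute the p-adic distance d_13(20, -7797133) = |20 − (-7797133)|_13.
d_13(20, -7797133) = 1/371293

Step 1 — x − y = 20 − (-7797133) = 7797153. Step 2 — v_13(7797153) = 5 (factor: 7797153 = (13^5 · 21); the sign does not affect v_p). Step 3 — |x − y|_13 = 13^{-5} = 1/371293.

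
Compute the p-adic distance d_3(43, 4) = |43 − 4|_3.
d_3(43, 4) = 1/3

Step 1 — x − y = 43 − 4 = 39. Step 2 — v_3(39) = 1 (factor: 39 = (3^1 · 13); the sign does not affect v_p). Step 3 — |x − y|_3 = 3^{-1} = 1/3.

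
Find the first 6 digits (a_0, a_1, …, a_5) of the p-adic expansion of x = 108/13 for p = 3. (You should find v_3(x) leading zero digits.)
(a_0, …, a_5) = (0, 0, 0, 1, 0, 2)

v_3(108/13) = 3, so a_0 = ... = a_2 = 0. Factor out: x = 3^3 · u with u = 4/13 a unit in ℤ_3. Expand u iteratively via a_{v+i} = u_i mod 3, u_{i+1} = (u_i − a_{v+i})/3:
  u_0 = 4/13;  a_3 = 1;  u_1 = (u_0 − 1)/3 = -3/13
  u_1 = -3/13;  a_4 = 0;  u_2 = (u_1 − 0)/3 = -1/13
  u_2 = -1/13;  a_5 = 2;  u_3 = (u_2 − 2)/3 = -9/13
Digits: (0, 0, 0, 1, 0, 2).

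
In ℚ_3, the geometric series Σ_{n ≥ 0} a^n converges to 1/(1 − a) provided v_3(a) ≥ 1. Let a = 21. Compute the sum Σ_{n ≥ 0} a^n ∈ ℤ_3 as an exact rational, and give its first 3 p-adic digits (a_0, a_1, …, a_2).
Σ a^n = 1/(1 − a) = -1/20;  first 3 digits = (1, 1, 0)

v_3(a) = 1 ≥ 1, so the series converges in ℤ_3 to 1/(1 − a) = 1/(1 − 21) = -1/20. Expand this rational in ℤ_3: compute digits iteratively via d_i = x_i mod 3, x_{i+1} = (x_i − d_i)/3. The first 3 digits are (1, 1, 0).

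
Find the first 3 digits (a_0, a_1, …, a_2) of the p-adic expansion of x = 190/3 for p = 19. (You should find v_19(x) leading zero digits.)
(a_0, …, a_2) = (0, 16, 12)

v_19(190/3) = 1, so a_0 = ... = a_0 = 0. Factor out: x = 19^1 · u with u = 10/3 a unit in ℤ_19. Expand u iteratively via a_{v+i} = u_i mod 19, u_{i+1} = (u_i − a_{v+i})/19:
  u_0 = 10/3;  a_1 = 16;  u_1 = (u_0 − 16)/19 = -2/3
  u_1 = -2/3;  a_2 = 12;  u_2 = (u_1 − 12)/19 = -2/3
Digits: (0, 16, 12).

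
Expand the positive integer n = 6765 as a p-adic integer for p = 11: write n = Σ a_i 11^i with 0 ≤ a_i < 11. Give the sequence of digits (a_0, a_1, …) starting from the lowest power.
(a_0, a_1, …) = (0, 10, 0, 5)

Repeated division by 11 gives the digits low-to-high: 6765 = 10·11^1 + 5·11^3. Digit sequence: (0, 10, 0, 5).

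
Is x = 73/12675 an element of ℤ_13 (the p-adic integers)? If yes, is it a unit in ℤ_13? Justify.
x ∉ ℤ_13 (v_13(x) = -2 < 0)

ℤ_13 = {x ∈ ℚ_13 : v_13(x) ≥ 0} and ℤ_13^× = {x ∈ ℤ_13 : v_13(x) = 0}. Here v_13(73/12675) = v_13(num) − v_13(den) = -2; compare against these criteria.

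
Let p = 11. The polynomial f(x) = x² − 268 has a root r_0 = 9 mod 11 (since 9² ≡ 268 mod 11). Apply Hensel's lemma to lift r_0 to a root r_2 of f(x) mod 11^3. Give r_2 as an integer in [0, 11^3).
r_2 = 1021 (mod 1331)

Hensel's recurrence: r_{i+1} = r_i − f(r_i)·(f′(r_i))^{-1} mod 11^{i+2}, with f′(x) = 2x. Iterate:
  r_0 = 9 (mod 11)
  r_1 = 53 (mod 121)
  r_2 = 1021 (mod 1331)
Final: r_2 = 1021, and one checks f(r_2) ≡ 0 mod 11^3.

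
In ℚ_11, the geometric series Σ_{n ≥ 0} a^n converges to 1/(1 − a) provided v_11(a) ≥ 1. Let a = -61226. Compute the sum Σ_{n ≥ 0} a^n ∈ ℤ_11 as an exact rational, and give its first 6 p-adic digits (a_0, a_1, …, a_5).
Σ a^n = 1/(1 − a) = 1/61227;  first 6 digits = (1, 0, 0, 9, 6, 10)

v_11(a) = 3 ≥ 1, so the series converges in ℤ_11 to 1/(1 − a) = 1/(1 − (-61226)) = 1/61227. Expand this rational in ℤ_11: compute digits iteratively via d_i = x_i mod 11, x_{i+1} = (x_i − d_i)/11. The first 6 digits are (1, 0, 0, 9, 6, 10).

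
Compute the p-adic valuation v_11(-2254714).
v_11(-2254714) = 5

v_11(n) is the largest exponent k such that 11^k divides n. Factor out: -2254714 = -11^5 · 14. (Sign doesn't affect v_p.) So v_11(-2254714) = 5.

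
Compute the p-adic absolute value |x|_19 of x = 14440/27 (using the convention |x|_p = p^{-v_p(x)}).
|14440/27|_19 = 1/361

Step 1 — compute v_19(x) by factoring powers of 19 out of the numerator and denominator: v_19(14440/27) = 2. Step 2 — apply |x|_p = p^{-v_p(x)} = 19^{-2} = 1/361.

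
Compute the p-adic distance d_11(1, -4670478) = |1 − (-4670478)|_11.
d_11(1, -4670478) = 1/161051

Step 1 — x − y = 1 − (-4670478) = 4670479. Step 2 — v_11(4670479) = 5 (factor: 4670479 = (11^5 · 29); the sign does not affect v_p). Step 3 — |x − y|_11 = 11^{-5} = 1/161051.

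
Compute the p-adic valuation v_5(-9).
v_5(-9) = 0

v_5(n) is the largest exponent k such that 5^k divides n. Factor out: -9 = -5^0 · 9. (Sign doesn't affect v_p.) So v_5(-9) = 0.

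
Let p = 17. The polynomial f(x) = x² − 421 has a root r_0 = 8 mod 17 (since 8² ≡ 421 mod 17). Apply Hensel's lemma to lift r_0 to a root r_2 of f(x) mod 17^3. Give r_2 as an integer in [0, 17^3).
r_2 = 3119 (mod 4913)

Hensel's recurrence: r_{i+1} = r_i − f(r_i)·(f′(r_i))^{-1} mod 17^{i+2}, with f′(x) = 2x. Iterate:
  r_0 = 8 (mod 17)
  r_1 = 229 (mod 289)
  r_2 = 3119 (mod 4913)
Final: r_2 = 3119, and one checks f(r_2) ≡ 0 mod 17^3.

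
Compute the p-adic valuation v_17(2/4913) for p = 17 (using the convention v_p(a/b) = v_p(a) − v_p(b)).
v_17(2/4913) = -3

Factor powers of 17 from the numerator and denominator of the reduced fraction: 2 = 17^0 · 2 and 4913 = 17^3 · 1. Apply v_p(a/b) = v_p(a) − v_p(b): v_17(2/4913) = 0 − 3 = -3.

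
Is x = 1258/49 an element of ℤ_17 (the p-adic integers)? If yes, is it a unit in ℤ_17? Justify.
x ∈ ℤ_17 but not a unit; v_17(x) = 1 > 0

ℤ_17 = {x ∈ ℚ_17 : v_17(x) ≥ 0} and ℤ_17^× = {x ∈ ℤ_17 : v_17(x) = 0}. Here v_17(1258/49) = v_17(num) − v_17(den) = 1; compare against these criteria.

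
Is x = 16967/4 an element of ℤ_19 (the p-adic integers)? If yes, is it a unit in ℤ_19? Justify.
x ∈ ℤ_19 but not a unit; v_19(x) = 2 > 0

ℤ_19 = {x ∈ ℚ_19 : v_19(x) ≥ 0} and ℤ_19^× = {x ∈ ℤ_19 : v_19(x) = 0}. Here v_19(16967/4) = v_19(num) − v_19(den) = 2; compare against these criteria.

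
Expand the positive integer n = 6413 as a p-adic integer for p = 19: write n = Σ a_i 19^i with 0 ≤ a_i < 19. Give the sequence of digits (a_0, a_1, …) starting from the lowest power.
(a_0, a_1, …) = (10, 14, 17)

Repeated division by 19 gives the digits low-to-high: 6413 = 10 + 14·19^1 + 17·19^2. Digit sequence: (10, 14, 17).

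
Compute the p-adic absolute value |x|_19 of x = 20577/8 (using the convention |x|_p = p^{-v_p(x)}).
|20577/8|_19 = 1/6859

Step 1 — compute v_19(x) by factoring powers of 19 out of the numerator and denominator: v_19(20577/8) = 3. Step 2 — apply |x|_p = p^{-v_p(x)} = 19^{-3} = 1/6859.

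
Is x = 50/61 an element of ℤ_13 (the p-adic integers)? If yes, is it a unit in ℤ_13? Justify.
x ∈ ℤ_13^× (unit); v_13(x) = 0

ℤ_13 = {x ∈ ℚ_13 : v_13(x) ≥ 0} and ℤ_13^× = {x ∈ ℤ_13 : v_13(x) = 0}. Here v_13(50/61) = v_13(num) − v_13(den) = 0; compare against these criteria.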